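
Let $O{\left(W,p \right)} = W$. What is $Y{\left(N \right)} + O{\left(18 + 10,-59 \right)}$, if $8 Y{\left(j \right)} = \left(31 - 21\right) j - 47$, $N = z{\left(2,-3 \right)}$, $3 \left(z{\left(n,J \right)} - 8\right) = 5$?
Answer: $\frac{821}{24} \approx 34.208$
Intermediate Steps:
$z{\left(n,J \right)} = \frac{29}{3}$ ($z{\left(n,J \right)} = 8 + \frac{1}{3} \cdot 5 = 8 + \frac{5}{3} = \frac{29}{3}$)
$N = \frac{29}{3} \approx 9.6667$
$Y{\left(j \right)} = - \frac{47}{8} + \frac{5 j}{4}$ ($Y{\left(j \right)} = \frac{\left(31 - 21\right) j - 47}{8} = \frac{10 j - 47}{8} = \frac{-47 + 10 j}{8} = - \frac{47}{8} + \frac{5 j}{4}$)
$Y{\left(N \right)} + O{\left(18 + 10,-59 \right)} = \left(- \frac{47}{8} + \frac{5}{4} \cdot \frac{29}{3}\right) + \left(18 + 10\right) = \left(- \frac{47}{8} + \frac{145}{12}\right) + 28 = \frac{149}{24} + 28 = \frac{821}{24}$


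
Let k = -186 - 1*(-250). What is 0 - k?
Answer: -64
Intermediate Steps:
k = 64 (k = -186 + 250 = 64)
0 - k = 0 - 1*64 = 0 - 64 = -64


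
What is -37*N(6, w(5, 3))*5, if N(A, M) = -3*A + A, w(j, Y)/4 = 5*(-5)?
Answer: 2220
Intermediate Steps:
w(j, Y) = -100 (w(j, Y) = 4*(5*(-5)) = 4*(-25) = -100)
N(A, M) = -2*A
-37*N(6, w(5, 3))*5 = -(-74)*6*5 = -37*(-12)*5 = 444*5 = 2220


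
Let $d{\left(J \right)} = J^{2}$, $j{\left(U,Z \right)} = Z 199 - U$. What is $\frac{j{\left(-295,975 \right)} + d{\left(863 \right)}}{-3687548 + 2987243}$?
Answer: $- \frac{939089}{700305} \approx -1.341$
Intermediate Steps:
$j{\left(U,Z \right)} = - U + 199 Z$ ($j{\left(U,Z \right)} = 199 Z - U = - U + 199 Z$)
$\frac{j{\left(-295,975 \right)} + d{\left(863 \right)}}{-3687548 + 2987243} = \frac{\left(\left(-1\right) \left(-295\right) + 199 \cdot 975\right) + 863^{2}}{-3687548 + 2987243} = \frac{\left(295 + 194025\right) + 744769}{-700305} = \left(194320 + 744769\right) \left(- \frac{1}{700305}\right) = 939089 \left(- \frac{1}{700305}\right) = - \frac{939089}{700305}$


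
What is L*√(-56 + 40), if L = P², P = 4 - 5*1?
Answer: 4*I ≈ 4.0*I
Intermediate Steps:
P = -1 (P = 4 - 5 = -1)
L = 1 (L = (-1)² = 1)
L*√(-56 + 40) = 1*√(-56 + 40) = 1*√(-16) = 1*(4*I) = 4*I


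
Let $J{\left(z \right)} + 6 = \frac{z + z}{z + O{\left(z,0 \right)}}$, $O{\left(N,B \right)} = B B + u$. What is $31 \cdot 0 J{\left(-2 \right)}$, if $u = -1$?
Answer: $0$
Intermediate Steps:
$O{\left(N,B \right)} = -1 + B^{2}$ ($O{\left(N,B \right)} = B B - 1 = B^{2} - 1 = -1 + B^{2}$)
$J{\left(z \right)} = -6 + \frac{2 z}{-1 + z}$ ($J{\left(z \right)} = -6 + \frac{z + z}{z - \left(1 - 0^{2}\right)} = -6 + \frac{2 z}{z + \left(-1 + 0\right)} = -6 + \frac{2 z}{z - 1} = -6 + \frac{2 z}{-1 + z}$)
$31 \cdot 0 J{\left(-2 \right)} = 31 \cdot 0 \frac{2 \left(-3 + 2 \left(-2\right)\right)}{1 - -2} = 0 \frac{2 \left(-3 - 4\right)}{1 + 2} = 0 \cdot 2 \cdot \frac{1}{3} \left(-7\right) = 0 \left(- \frac{14}{3}\right) = 0$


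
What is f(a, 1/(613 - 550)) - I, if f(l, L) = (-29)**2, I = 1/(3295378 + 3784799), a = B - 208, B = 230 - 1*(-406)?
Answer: 5954428856/7080177 ≈ 841.00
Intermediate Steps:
B = 636 (B = 230 + 406 = 636)
a = 428 (a = 636 - 208 = 428)
I = 1/7080177 ≈ 1.4124e-7
f(l, L) = 841
f(a, 1/(613 - 550)) - I = 841 - 1*1/7080177 = 841 - 1/7080177 = 5954428856/7080177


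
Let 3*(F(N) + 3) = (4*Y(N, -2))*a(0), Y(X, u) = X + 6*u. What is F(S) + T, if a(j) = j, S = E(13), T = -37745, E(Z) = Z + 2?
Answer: -37748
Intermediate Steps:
E(Z) = 2 + Z
S = 15 (S = 2 + 13 = 15)
F(N) = -3 (F(N) = -3 + ((4*(N + 6*(-2)))*0)/3 = -3 + ((4*(N - 12))*0)/3 = -3 + ((4*(-12 + N))*0)/3 = -3 + ((-48 + 4*N)*0)/3 = -3 + (⅓)*0 = -3 + 0 = -3)
F(S) + T = -3 - 37745 = -37748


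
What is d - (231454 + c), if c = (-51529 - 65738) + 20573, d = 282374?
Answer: 147614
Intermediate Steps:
c = -96694 (c = -117267 + 20573 = -96694)
d - (231454 + c) = 282374 - (231454 - 96694) = 282374 - 1*134760 = 282374 - 134760 = 147614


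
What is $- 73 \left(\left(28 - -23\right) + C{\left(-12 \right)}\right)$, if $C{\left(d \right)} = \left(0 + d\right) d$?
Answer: $-14235$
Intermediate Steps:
$C{\left(d \right)} = d^{2}$ ($C{\left(d \right)} = d d = d^{2}$)
$- 73 \left(\left(28 - -23\right) + C{\left(-12 \right)}\right) = - 73 \left(\left(28 - -23\right) + \left(-12\right)^{2}\right) = - 73 \left(\left(28 + 23\right) + 144\right) = - 73 \left(51 + 144\right) = \left(-73\right) 195 = -14235$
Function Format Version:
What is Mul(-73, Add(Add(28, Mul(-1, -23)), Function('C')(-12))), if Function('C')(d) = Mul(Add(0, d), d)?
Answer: -14235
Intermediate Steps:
Function('C')(d) = Pow(d, 2) (Function('C')(d) = Mul(d, d) = Pow(d, 2))
Mul(-73, Add(Add(28, Mul(-1, -23)), Function('C')(-12))) = Mul(-73, Add(Add(28, Mul(-1, -23)), Pow(-12, 2))) = Mul(-73, Add(Add(28, 23), 144)) = Mul(-73, Add(51, 144)) = Mul(-73, 195) = -14235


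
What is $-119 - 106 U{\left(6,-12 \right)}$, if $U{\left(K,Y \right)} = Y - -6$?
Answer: $517$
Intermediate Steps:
$U{\left(K,Y \right)} = 6 + Y$ ($U{\left(K,Y \right)} = Y + 6 = 6 + Y$)
$-119 - 106 U{\left(6,-12 \right)} = -119 - 106 \left(6 - 12\right) = -119 - -636 = -119 + 636 = 517$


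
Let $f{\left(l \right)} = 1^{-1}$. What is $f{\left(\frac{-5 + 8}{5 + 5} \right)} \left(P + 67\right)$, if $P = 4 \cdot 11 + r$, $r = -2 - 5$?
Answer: $104$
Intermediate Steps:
$f{\left(l \right)} = 1$
$r = -7$ ($r = -2 - 5 = -7$)
$P = 37$ ($P = 4 \cdot 11 - 7 = 44 - 7 = 37$)
$f{\left(\frac{-5 + 8}{5 + 5} \right)} \left(P + 67\right) = 1 \left(37 + 67\right) = 1 \cdot 104 = 104$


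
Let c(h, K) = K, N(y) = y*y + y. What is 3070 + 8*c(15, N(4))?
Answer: 3230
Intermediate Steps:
N(y) = y + y**2 (N(y) = y**2 + y = y + y**2)
3070 + 8*c(15, N(4)) = 3070 + 8*(4*(1 + 4)) = 3070 + 8*(4*5) = 3070 + 8*20 = 3070 + 160 = 3230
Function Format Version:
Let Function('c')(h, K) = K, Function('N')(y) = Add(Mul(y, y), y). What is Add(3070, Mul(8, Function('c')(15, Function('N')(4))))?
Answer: 3230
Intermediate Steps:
Function('N')(y) = Add(y, Pow(y, 2)) (Function('N')(y) = Add(Pow(y, 2), y) = Add(y, Pow(y, 2)))
Add(3070, Mul(8, Function('c')(15, Function('N')(4)))) = Add(3070, Mul(8, Mul(4, Add(1, 4)))) = Add(3070, Mul(8, Mul(4, 5))) = Add(3070, Mul(8, 20)) = Add(3070, 160) = 3230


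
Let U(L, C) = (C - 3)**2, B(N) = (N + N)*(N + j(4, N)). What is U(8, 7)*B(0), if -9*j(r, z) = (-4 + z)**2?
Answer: 0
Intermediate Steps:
j(r, z) = -(-4 + z)**2/9
B(N) = 2*N*(N - (-4 + N)**2/9) (B(N) = (N + N)*(N - (-4 + N)**2/9) = (2*N)*(N - (-4 + N)**2/9) = 2*N*(N - (-4 + N)**2/9))
U(L, C) = (-3 + C)**2
U(8, 7)*B(0) = (-3 + 7)**2*((2/9)*0*(-(-4 + 0)**2 + 9*0)) = 4**2*((2/9)*0*(-1*(-4)**2 + 0)) = 16*((2/9)*0*(-1*16 + 0)) = 16*((2/9)*0*(-16 + 0)) = 16*((2/9)*0*(-16)) = 16*0 = 0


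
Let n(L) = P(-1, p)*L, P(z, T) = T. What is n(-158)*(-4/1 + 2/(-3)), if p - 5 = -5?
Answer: 0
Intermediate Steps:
p = 0 (p = 5 - 5 = 0)
n(L) = 0 (n(L) = 0*L = 0)
n(-158)*(-4/1 + 2/(-3)) = 0*(-4/1 + 2/(-3)) = 0*(-4*1 + 2*(-⅓)) = 0*(-4 - ⅔) = 0*(-14/3) = 0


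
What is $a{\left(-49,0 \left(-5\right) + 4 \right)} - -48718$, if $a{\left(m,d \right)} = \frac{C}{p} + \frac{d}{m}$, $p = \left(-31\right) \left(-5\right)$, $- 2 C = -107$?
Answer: $\frac{740030423}{15190} \approx 48718.0$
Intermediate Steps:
$C = \frac{107}{2}$ ($C = \left(- \frac{1}{2}\right) \left(-107\right) = \frac{107}{2} \approx 53.5$)
$p = 155$
$a{\left(m,d \right)} = \frac{107}{310} + \frac{d}{m}$ ($a{\left(m,d \right)} = \frac{107}{2 \cdot 155} + \frac{d}{m} = \frac{107}{2} \cdot \frac{1}{155} + \frac{d}{m} = \frac{107}{310} + \frac{d}{m}$)
$a{\left(-49,0 \left(-5\right) + 4 \right)} - -48718 = \left(\frac{107}{310} + \frac{0 \left(-5\right) + 4}{-49}\right) - -48718 = \left(\frac{107}{310} + \left(0 + 4\right) \left(- \frac{1}{49}\right)\right) + 48718 = \left(\frac{107}{310} + 4 \left(- \frac{1}{49}\right)\right) + 48718 = \left(\frac{107}{310} - \frac{4}{49}\right) + 48718 = \frac{4003}{15190} + 48718 = \frac{740030423}{15190}$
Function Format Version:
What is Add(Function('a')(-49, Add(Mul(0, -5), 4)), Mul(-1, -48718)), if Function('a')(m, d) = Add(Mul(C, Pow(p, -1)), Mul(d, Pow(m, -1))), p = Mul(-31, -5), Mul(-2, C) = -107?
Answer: Rational(740030423, 15190) ≈ 48718.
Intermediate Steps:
C = Rational(107, 2) (C = Mul(Rational(-1, 2), -107) = Rational(107, 2) ≈ 53.500)
p = 155
Function('a')(m, d) = Add(Rational(107, 310), Mul(d, Pow(m, -1))) (Function('a')(m, d) = Add(Mul(Rational(107, 2), Pow(155, -1)), Mul(d, Pow(m, -1))) = Add(Mul(Rational(107, 2), Rational(1, 155)), Mul(d, Pow(m, -1))) = Add(Rational(107, 310), Mul(d, Pow(m, -1))))
Add(Function('a')(-49, Add(Mul(0, -5), 4)), Mul(-1, -48718)) = Add(Add(Rational(107, 310), Mul(Add(Mul(0, -5), 4), Pow(-49, -1))), Mul(-1, -48718)) = Add(Add(Rational(107, 310), Mul(Add(0, 4), Rational(-1, 49))), 48718) = Add(Add(Rational(107, 310), Mul(4, Rational(-1, 49))), 48718) = Add(Add(Rational(107, 310), Rational(-4, 49)), 48718) = Add(Rational(4003, 15190), 48718) = Rational(740030423, 15190)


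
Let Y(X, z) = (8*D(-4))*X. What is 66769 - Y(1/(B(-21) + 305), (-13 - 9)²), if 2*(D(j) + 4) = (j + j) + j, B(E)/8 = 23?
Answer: 32650121/489 ≈ 66769.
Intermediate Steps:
B(E) = 184 (B(E) = 8*23 = 184)
D(j) = -4 + 3*j/2 (D(j) = -4 + ((j + j) + j)/2 = -4 + (2*j + j)/2 = -4 + (3*j)/2 = -4 + 3*j/2)
Y(X, z) = -80*X (Y(X, z) = (8*(-4 + (3/2)*(-4)))*X = (8*(-4 - 6))*X = (8*(-10))*X = -80*X)
66769 - Y(1/(B(-21) + 305), (-13 - 9)²) = 66769 - (-80)/(184 + 305) = 66769 - (-80)/489 = 66769 - 1*(-80/489) = 66769 + 80/489 = 32650121/489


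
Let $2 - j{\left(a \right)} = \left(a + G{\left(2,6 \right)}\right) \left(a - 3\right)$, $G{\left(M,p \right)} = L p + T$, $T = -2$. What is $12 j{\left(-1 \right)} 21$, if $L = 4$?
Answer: $21672$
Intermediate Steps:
$G{\left(M,p \right)} = -2 + 4 p$ ($G{\left(M,p \right)} = 4 p - 2 = -2 + 4 p$)
$j{\left(a \right)} = 2 - \left(-3 + a\right) \left(22 + a\right)$ ($j{\left(a \right)} = 2 - \left(a + \left(-2 + 4 \cdot 6\right)\right) \left(a - 3\right) = 2 - \left(a + \left(-2 + 24\right)\right) \left(-3 + a\right) = 2 - \left(a + 22\right) \left(-3 + a\right) = 2 - \left(22 + a\right) \left(-3 + a\right) = 2 - \left(-3 + a\right) \left(22 + a\right)$)
$12 j{\left(-1 \right)} 21 = 12 \left(68 - \left(-1\right)^{2} - -19\right) 21 = 12 \left(68 - 1 + 19\right) 21 = 12 \cdot 86 \cdot 21 = 1032 \cdot 21 = 21672$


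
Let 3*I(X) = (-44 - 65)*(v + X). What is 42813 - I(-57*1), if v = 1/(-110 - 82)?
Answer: 23467283/576 ≈ 40742.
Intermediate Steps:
v = -1/192 (v = 1/(-192) = -1/192 ≈ -0.0052083)
I(X) = 109/576 - 109*X/3 (I(X) = ((-44 - 65)*(-1/192 + X))/3 = (-109*(-1/192 + X))/3 = (109/192 - 109*X)/3 = 109/576 - 109*X/3)
42813 - I(-57*1) = 42813 - (109/576 - (-2071)) = 42813 - (109/576 - 109/3*(-57)) = 42813 - (109/576 + 2071) = 42813 - 1*1193005/576 = 42813 - 1193005/576 = 23467283/576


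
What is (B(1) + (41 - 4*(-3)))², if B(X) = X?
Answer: 2916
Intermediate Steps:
(B(1) + (41 - 4*(-3)))² = (1 + (41 - 4*(-3)))² = (1 + (41 + 12))² = (1 + 53)² = 54² = 2916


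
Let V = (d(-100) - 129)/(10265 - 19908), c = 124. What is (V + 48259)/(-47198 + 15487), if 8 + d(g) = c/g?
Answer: -11634041881/7644729325 ≈ -1.5218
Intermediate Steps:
d(g) = -8 + 124/g
V = 3456/241075 (V = ((-8 + 124/(-100)) - 129)/(10265 - 19908) = ((-8 + 124*(-1/100)) - 129)/(-9643) = ((-8 - 31/25) - 129)*(-1/9643) = (-231/25 - 129)*(-1/9643) = -3456/25*(-1/9643) = 3456/241075 ≈ 0.014336)
(V + 48259)/(-47198 + 15487) = (3456/241075 + 48259)/(-47198 + 15487) = (11634041881/241075)/(-31711) = (11634041881/241075)*(-1/31711) = -11634041881/7644729325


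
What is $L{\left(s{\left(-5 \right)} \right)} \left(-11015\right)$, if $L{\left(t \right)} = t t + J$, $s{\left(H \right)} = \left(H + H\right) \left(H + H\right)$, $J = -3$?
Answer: $-110116955$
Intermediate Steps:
$s{\left(H \right)} = 4 H^{2}$ ($s{\left(H \right)} = 2 H 2 H = 4 H^{2}$)
$L{\left(t \right)} = -3 + t^{2}$ ($L{\left(t \right)} = t t - 3 = t^{2} - 3 = -3 + t^{2}$)
$L{\left(s{\left(-5 \right)} \right)} \left(-11015\right) = \left(-3 + \left(4 \left(-5\right)^{2}\right)^{2}\right) \left(-11015\right) = \left(-3 + \left(4 \cdot 25\right)^{2}\right) \left(-11015\right) = \left(-3 + 100^{2}\right) \left(-11015\right) = \left(-3 + 10000\right) \left(-11015\right) = 9997 \left(-11015\right) = -110116955$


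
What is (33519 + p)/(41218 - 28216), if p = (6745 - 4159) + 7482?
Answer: 14529/4334 ≈ 3.3523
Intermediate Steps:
p = 10068 (p = 2586 + 7482 = 10068)
(33519 + p)/(41218 - 28216) = (33519 + 10068)/(41218 - 28216) = 43587/13002 = 43587*(1/13002) = 14529/4334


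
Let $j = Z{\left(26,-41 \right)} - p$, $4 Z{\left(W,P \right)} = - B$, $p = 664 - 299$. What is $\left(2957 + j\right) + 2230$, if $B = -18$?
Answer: $\frac{9653}{2} \approx 4826.5$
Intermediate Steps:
$p = 365$ ($p = 664 - 299 = 365$)
$Z{\left(W,P \right)} = \frac{9}{2}$ ($Z{\left(W,P \right)} = \frac{\left(-1\right) \left(-18\right)}{4} = \frac{1}{4} \cdot 18 = \frac{9}{2}$)
$j = - \frac{721}{2}$ ($j = \frac{9}{2} - 365 = - \frac{721}{2} \approx -360.5$)
$\left(2957 + j\right) + 2230 = \left(2957 - \frac{721}{2}\right) + 2230 = \frac{5193}{2} + 2230 = \frac{9653}{2}$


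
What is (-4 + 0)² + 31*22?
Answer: 698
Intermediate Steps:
(-4 + 0)² + 31*22 = (-4)² + 682 = 16 + 682 = 698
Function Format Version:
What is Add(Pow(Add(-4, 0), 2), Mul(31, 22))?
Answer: 698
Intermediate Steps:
Add(Pow(Add(-4, 0), 2), Mul(31, 22)) = Add(Pow(-4, 2), 682) = Add(16, 682) = 698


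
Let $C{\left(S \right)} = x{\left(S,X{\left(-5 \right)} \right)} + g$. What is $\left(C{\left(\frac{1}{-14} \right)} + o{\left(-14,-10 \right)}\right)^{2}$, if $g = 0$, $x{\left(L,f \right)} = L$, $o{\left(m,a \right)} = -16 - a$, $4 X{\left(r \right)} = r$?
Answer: $\frac{7225}{196} \approx 36.862$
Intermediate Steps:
$X{\left(r \right)} = \frac{r}{4}$
$C{\left(S \right)} = S$ ($C{\left(S \right)} = S + 0 = S$)
$\left(C{\left(\frac{1}{-14} \right)} + o{\left(-14,-10 \right)}\right)^{2} = \left(\frac{1}{-14} - 6\right)^{2} = \left(- \frac{1}{14} + \left(-16 + 10\right)\right)^{2} = \left(- \frac{1}{14} - 6\right)^{2} = \left(- \frac{85}{14}\right)^{2} = \frac{7225}{196}$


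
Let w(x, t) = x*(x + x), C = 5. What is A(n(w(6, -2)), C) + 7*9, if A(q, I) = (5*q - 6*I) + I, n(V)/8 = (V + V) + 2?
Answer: 5878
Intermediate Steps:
w(x, t) = 2*x² (w(x, t) = x*(2*x) = 2*x²)
n(V) = 16 + 16*V (n(V) = 8*((V + V) + 2) = 8*(2*V + 2) = 8*(2 + 2*V) = 16 + 16*V)
A(q, I) = -5*I + 5*q (A(q, I) = (-6*I + 5*q) + I = -5*I + 5*q)
A(n(w(6, -2)), C) + 7*9 = (-5*5 + 5*(16 + 16*(2*6²))) + 7*9 = (-25 + 5*(16 + 16*(2*36))) + 63 = (-25 + 5*(16 + 16*72)) + 63 = (-25 + 5*(16 + 1152)) + 63 = (-25 + 5*1168) + 63 = (-25 + 5840) + 63 = 5815 + 63 = 5878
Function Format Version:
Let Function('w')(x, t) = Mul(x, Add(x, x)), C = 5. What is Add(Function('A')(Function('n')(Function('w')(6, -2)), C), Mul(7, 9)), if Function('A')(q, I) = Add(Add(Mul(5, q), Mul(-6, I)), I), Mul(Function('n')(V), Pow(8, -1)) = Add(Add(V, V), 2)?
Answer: 5878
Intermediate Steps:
Function('w')(x, t) = Mul(2, Pow(x, 2)) (Function('w')(x, t) = Mul(x, Mul(2, x)) = Mul(2, Pow(x, 2)))
Function('n')(V) = Add(16, Mul(16, V)) (Function('n')(V) = Mul(8, Add(Add(V, V), 2)) = Mul(8, Add(Mul(2, V), 2)) = Mul(8, Add(2, Mul(2, V))) = Add(16, Mul(16, V)))
Function('A')(q, I) = Add(Mul(-5, I), Mul(5, q)) (Function('A')(q, I) = Add(Add(Mul(-6, I), Mul(5, q)), I) = Add(Mul(-5, I), Mul(5, q)))
Add(Function('A')(Function('n')(Function('w')(6, -2)), C), Mul(7, 9)) = Add(Add(Mul(-5, 5), Mul(5, Add(16, Mul(16, Mul(2, Pow(6, 2)))))), Mul(7, 9)) = Add(Add(-25, Mul(5, Add(16, Mul(16, Mul(2, 36))))), 63) = Add(Add(-25, Mul(5, Add(16, Mul(16, 72)))), 63) = Add(Add(-25, Mul(5, Add(16, 1152))), 63) = Add(Add(-25, Mul(5, 1168)), 63) = Add(Add(-25, 5840), 63) = Add(5815, 63) = 5878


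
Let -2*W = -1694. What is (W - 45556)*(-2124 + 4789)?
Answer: -119149485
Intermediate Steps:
W = 847 (W = -½*(-1694) = 847)
(W - 45556)*(-2124 + 4789) = (847 - 45556)*(-2124 + 4789) = -44709*2665 = -119149485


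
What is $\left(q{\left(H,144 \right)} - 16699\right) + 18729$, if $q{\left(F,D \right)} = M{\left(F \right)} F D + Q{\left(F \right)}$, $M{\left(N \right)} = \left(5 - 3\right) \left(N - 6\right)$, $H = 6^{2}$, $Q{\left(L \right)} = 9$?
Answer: $313079$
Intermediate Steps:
$H = 36$
$M{\left(N \right)} = -12 + 2 N$ ($M{\left(N \right)} = 2 \left(-6 + N\right) = -12 + 2 N$)
$q{\left(F,D \right)} = 9 + D F \left(-12 + 2 F\right)$ ($q{\left(F,D \right)} = \left(-12 + 2 F\right) F D + 9 = F \left(-12 + 2 F\right) D + 9 = D F \left(-12 + 2 F\right) + 9 = 9 + D F \left(-12 + 2 F\right)$)
$\left(q{\left(H,144 \right)} - 16699\right) + 18729 = \left(\left(9 + 2 \cdot 144 \cdot 36 \left(-6 + 36\right)\right) - 16699\right) + 18729 = \left(\left(9 + 2 \cdot 144 \cdot 36 \cdot 30\right) - 16699\right) + 18729 = \left(\left(9 + 311040\right) - 16699\right) + 18729 = \left(311049 - 16699\right) + 18729 = 294350 + 18729 = 313079$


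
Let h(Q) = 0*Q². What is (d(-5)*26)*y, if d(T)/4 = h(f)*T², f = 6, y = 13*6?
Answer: 0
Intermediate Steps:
y = 78
h(Q) = 0
d(T) = 0 (d(T) = 4*(0*T²) = 4*0 = 0)
(d(-5)*26)*y = (0*26)*78 = 0*78 = 0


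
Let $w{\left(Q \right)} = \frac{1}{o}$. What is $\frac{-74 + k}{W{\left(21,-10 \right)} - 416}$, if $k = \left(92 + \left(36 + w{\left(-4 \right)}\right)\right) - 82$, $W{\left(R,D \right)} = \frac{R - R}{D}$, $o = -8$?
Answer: $\frac{225}{3328} \approx 0.067608$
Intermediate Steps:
$w{\left(Q \right)} = - \frac{1}{8}$ ($w{\left(Q \right)} = \frac{1}{-8} = - \frac{1}{8}$)
$W{\left(R,D \right)} = 0$ ($W{\left(R,D \right)} = \frac{0}{D} = 0$)
$k = \frac{367}{8}$ ($k = \left(92 + \left(36 - \frac{1}{8}\right)\right) - 82 = \left(92 + \frac{287}{8}\right) - 82 = \frac{1023}{8} - 82 = \frac{367}{8} \approx 45.875$)
$\frac{-74 + k}{W{\left(21,-10 \right)} - 416} = \frac{-74 + \frac{367}{8}}{0 - 416} = - \frac{225}{8 \left(-416\right)} = \left(- \frac{225}{8}\right) \left(- \frac{1}{416}\right) = \frac{225}{3328}$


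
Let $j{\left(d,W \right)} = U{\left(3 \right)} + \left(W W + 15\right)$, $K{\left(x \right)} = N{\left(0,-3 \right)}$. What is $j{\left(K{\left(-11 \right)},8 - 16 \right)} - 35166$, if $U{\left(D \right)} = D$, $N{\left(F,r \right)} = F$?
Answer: $-35084$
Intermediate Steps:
$K{\left(x \right)} = 0$
$j{\left(d,W \right)} = 18 + W^{2}$ ($j{\left(d,W \right)} = 3 + \left(W W + 15\right) = 3 + \left(W^{2} + 15\right) = 3 + \left(15 + W^{2}\right) = 18 + W^{2}$)
$j{\left(K{\left(-11 \right)},8 - 16 \right)} - 35166 = \left(18 + \left(8 - 16\right)^{2}\right) - 35166 = \left(18 + \left(-8\right)^{2}\right) - 35166 = \left(18 + 64\right) - 35166 = 82 - 35166 = -35084$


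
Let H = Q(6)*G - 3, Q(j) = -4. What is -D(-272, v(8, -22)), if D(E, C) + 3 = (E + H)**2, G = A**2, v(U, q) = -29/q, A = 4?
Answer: -114918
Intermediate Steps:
G = 16 (G = 4**2 = 16)
H = -67 (H = -4*16 - 3 = -64 - 3 = -67)
D(E, C) = -3 + (-67 + E)**2 (D(E, C) = -3 + (E - 67)**2 = -3 + (-67 + E)**2)
-D(-272, v(8, -22)) = -(-3 + (-67 - 272)**2) = -(-3 + (-339)**2) = -(-3 + 114921) = -1*114918 = -114918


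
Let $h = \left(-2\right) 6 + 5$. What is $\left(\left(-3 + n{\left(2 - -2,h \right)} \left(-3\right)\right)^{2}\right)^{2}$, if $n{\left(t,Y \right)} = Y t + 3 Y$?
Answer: $429981696$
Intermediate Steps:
$h = -7$ ($h = -12 + 5 = -7$)
$n{\left(t,Y \right)} = 3 Y + Y t$
$\left(\left(-3 + n{\left(2 - -2,h \right)} \left(-3\right)\right)^{2}\right)^{2} = \left(\left(-3 + - 7 \left(3 + \left(2 - -2\right)\right) \left(-3\right)\right)^{2}\right)^{2} = \left(\left(-3 + - 7 \left(3 + \left(2 + 2\right)\right) \left(-3\right)\right)^{2}\right)^{2} = \left(\left(-3 + - 7 \left(3 + 4\right) \left(-3\right)\right)^{2}\right)^{2} = \left(\left(-3 + \left(-7\right) 7 \left(-3\right)\right)^{2}\right)^{2} = \left(\left(-3 - -147\right)^{2}\right)^{2} = \left(\left(-3 + 147\right)^{2}\right)^{2} = \left(144^{2}\right)^{2} = 20736^{2} = 429981696$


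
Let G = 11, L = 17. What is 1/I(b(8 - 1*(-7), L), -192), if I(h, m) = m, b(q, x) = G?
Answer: -1/192 ≈ -0.0052083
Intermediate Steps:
b(q, x) = 11
1/I(b(8 - 1*(-7), L), -192) = 1/(-192) = -1/192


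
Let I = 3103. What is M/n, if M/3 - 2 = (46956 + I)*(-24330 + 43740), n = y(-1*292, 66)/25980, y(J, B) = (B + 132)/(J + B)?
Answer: -950832551987360/11 ≈ -8.6439e+13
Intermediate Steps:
y(J, B) = (132 + B)/(B + J)
n = -33/978580 (n = ((132 + 66)/(66 - 1*292))/25980 = (198/(66 - 292))*(1/25980) = (198/(-226))*(1/25980) = -1/226*198*(1/25980) = -99/113*1/25980 = -33/978580 ≈ -3.3722e-5)
M = 2914935576 (M = 6 + 3*((46956 + 3103)*(-24330 + 43740)) = 6 + 3*(50059*19410) = 6 + 3*971645190 = 6 + 2914935570 = 2914935576)
M/n = 2914935576/(-33/978580) = 2914935576*(-978580/33) = -950832551987360/11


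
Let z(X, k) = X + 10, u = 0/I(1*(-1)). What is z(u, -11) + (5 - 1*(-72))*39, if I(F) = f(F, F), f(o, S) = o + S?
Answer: 3013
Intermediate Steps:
f(o, S) = S + o
I(F) = 2*F (I(F) = F + F = 2*F)
u = 0 (u = 0/((2*(1*(-1)))) = 0/((2*(-1))) = 0/(-2) = 0*(-½) = 0)
z(X, k) = 10 + X
z(u, -11) + (5 - 1*(-72))*39 = (10 + 0) + (5 - 1*(-72))*39 = 10 + (5 + 72)*39 = 10 + 77*39 = 10 + 3003 = 3013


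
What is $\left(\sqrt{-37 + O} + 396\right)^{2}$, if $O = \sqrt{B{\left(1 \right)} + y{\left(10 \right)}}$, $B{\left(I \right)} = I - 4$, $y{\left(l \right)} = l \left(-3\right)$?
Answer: $\left(396 + \sqrt{-37 + i \sqrt{33}}\right)^{2} \approx 1.5715 \cdot 10^{5} + 4837.7 i$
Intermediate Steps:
$y{\left(l \right)} = - 3 l$
$B{\left(I \right)} = -4 + I$ ($B{\left(I \right)} = I - 4 = -4 + I$)
$O = i \sqrt{33}$ ($O = \sqrt{\left(-4 + 1\right) - 30} = \sqrt{-3 - 30} = \sqrt{-33} = i \sqrt{33} \approx 5.7446 i$)
$\left(\sqrt{-37 + O} + 396\right)^{2} = \left(\sqrt{-37 + i \sqrt{33}} + 396\right)^{2} = \left(396 + \sqrt{-37 + i \sqrt{33}}\right)^{2}$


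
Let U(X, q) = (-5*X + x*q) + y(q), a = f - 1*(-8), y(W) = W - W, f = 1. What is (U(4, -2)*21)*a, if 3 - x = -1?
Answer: -5292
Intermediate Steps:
y(W) = 0
x = 4 (x = 3 - 1*(-1) = 3 + 1 = 4)
a = 9 (a = 1 - 1*(-8) = 1 + 8 = 9)
U(X, q) = -5*X + 4*q (U(X, q) = (-5*X + 4*q) + 0 = -5*X + 4*q)
(U(4, -2)*21)*a = ((-5*4 + 4*(-2))*21)*9 = ((-20 - 8)*21)*9 = -28*21*9 = -588*9 = -5292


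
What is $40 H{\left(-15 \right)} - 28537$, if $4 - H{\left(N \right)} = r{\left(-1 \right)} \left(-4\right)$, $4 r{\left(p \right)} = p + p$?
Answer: $-28457$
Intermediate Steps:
$r{\left(p \right)} = \frac{p}{2}$ ($r{\left(p \right)} = \frac{p + p}{4} = \frac{2 p}{4} = \frac{p}{2}$)
$H{\left(N \right)} = 2$ ($H{\left(N \right)} = 4 - \frac{1}{2} \left(-1\right) \left(-4\right) = 4 - \left(- \frac{1}{2}\right) \left(-4\right) = 4 - 2 = 2$)
$40 H{\left(-15 \right)} - 28537 = 40 \cdot 2 - 28537 = 80 - 28537 = -28457$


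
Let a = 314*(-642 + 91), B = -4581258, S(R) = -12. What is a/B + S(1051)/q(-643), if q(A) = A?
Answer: 83111549/1472874447 ≈ 0.056428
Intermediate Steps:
a = -173014 (a = 314*(-551) = -173014)
a/B + S(1051)/q(-643) = -173014/(-4581258) - 12/(-643) = -173014*(-1/4581258) - 12*(-1/643) = 86507/2290629 + 12/643 = 83111549/1472874447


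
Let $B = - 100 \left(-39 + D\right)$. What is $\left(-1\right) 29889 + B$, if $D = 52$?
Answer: $-31189$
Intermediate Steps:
$B = -1300$ ($B = - 100 \left(-39 + 52\right) = \left(-100\right) 13 = -1300$)
$\left(-1\right) 29889 + B = \left(-1\right) 29889 - 1300 = -29889 - 1300 = -31189$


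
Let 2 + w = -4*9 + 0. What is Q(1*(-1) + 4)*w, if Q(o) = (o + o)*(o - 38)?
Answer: 7980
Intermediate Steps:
Q(o) = 2*o*(-38 + o) (Q(o) = (2*o)*(-38 + o) = 2*o*(-38 + o))
w = -38 (w = -2 + (-4*9 + 0) = -2 + (-36 + 0) = -2 - 36 = -38)
Q(1*(-1) + 4)*w = (2*(1*(-1) + 4)*(-38 + (1*(-1) + 4)))*(-38) = (2*(-1 + 4)*(-38 + (-1 + 4)))*(-38) = (2*3*(-38 + 3))*(-38) = (2*3*(-35))*(-38) = -210*(-38) = 7980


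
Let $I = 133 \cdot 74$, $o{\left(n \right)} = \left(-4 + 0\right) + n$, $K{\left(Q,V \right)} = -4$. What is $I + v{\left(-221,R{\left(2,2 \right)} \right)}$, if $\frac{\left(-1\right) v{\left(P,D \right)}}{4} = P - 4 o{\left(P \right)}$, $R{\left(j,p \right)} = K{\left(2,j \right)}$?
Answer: $7126$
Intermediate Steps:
$R{\left(j,p \right)} = -4$
$o{\left(n \right)} = -4 + n$
$I = 9842$
$v{\left(P,D \right)} = -64 + 12 P$ ($v{\left(P,D \right)} = - 4 \left(P - 4 \left(-4 + P\right)\right) = - 4 \left(P - \left(-16 + 4 P\right)\right) = - 4 \left(16 - 3 P\right) = -64 + 12 P$)
$I + v{\left(-221,R{\left(2,2 \right)} \right)} = 9842 + \left(-64 + 12 \left(-221\right)\right) = 9842 - 2716 = 7126$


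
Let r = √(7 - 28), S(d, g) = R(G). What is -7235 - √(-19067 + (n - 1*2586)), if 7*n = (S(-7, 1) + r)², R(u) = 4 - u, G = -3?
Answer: -7235 - √(-21649 + 2*I*√21) ≈ -7235.0 - 147.14*I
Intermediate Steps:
S(d, g) = 7 (S(d, g) = 4 - 1*(-3) = 4 + 3 = 7)
r = I*√21 (r = √(-21) = I*√21 ≈ 4.5826*I)
n = (7 + I*√21)²/7 ≈ 4.0 + 9.1651*I
-7235 - √(-19067 + (n - 1*2586)) = -7235 - √(-19067 + ((4 + 2*I*√21) - 1*2586)) = -7235 - √(-19067 + ((4 + 2*I*√21) - 2586)) = -7235 - √(-19067 + (-2582 + 2*I*√21)) = -7235 - √(-21649 + 2*I*√21)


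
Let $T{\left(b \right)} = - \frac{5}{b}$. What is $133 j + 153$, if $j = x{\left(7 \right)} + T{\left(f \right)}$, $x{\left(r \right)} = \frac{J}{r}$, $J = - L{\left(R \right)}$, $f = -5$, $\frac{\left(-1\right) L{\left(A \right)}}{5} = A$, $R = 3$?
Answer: $571$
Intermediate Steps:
$L{\left(A \right)} = - 5 A$
$J = 15$ ($J = - \left(-5\right) 3 = \left(-1\right) \left(-15\right) = 15$)
$x{\left(r \right)} = \frac{15}{r}$
$j = \frac{22}{7}$ ($j = \frac{15}{7} - \frac{5}{-5} = 15 \cdot \frac{1}{7} - -1 = \frac{15}{7} + 1 = \frac{22}{7} \approx 3.1429$)
$133 j + 153 = 133 \cdot \frac{22}{7} + 153 = 418 + 153 = 571$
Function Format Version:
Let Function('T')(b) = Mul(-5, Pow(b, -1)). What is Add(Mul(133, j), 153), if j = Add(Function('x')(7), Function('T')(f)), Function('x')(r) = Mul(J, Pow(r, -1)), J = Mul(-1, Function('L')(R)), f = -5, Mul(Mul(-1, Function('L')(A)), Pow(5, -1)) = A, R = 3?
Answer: 571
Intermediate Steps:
Function('L')(A) = Mul(-5, A)
J = 15 (J = Mul(-1, Mul(-5, 3)) = Mul(-1, -15) = 15)
Function('x')(r) = Mul(15, Pow(r, -1))
j = Rational(22, 7) (j = Add(Mul(15, Pow(7, -1)), Mul(-5, Pow(-5, -1))) = Add(Mul(15, Rational(1, 7)), Mul(-5, Rational(-1, 5))) = Add(Rational(15, 7), 1) = Rational(22, 7) ≈ 3.1429)
Add(Mul(133, j), 153) = Add(Mul(133, Rational(22, 7)), 153) = Add(418, 153) = 571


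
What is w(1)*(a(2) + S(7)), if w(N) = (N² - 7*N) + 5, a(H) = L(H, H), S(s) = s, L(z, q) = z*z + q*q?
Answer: -15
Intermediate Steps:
L(z, q) = q² + z² (L(z, q) = z² + q² = q² + z²)
a(H) = 2*H² (a(H) = H² + H² = 2*H²)
w(N) = 5 + N² - 7*N
w(1)*(a(2) + S(7)) = (5 + 1² - 7*1)*(2*2² + 7) = (5 + 1 - 7)*(2*4 + 7) = -(8 + 7) = -1*15 = -15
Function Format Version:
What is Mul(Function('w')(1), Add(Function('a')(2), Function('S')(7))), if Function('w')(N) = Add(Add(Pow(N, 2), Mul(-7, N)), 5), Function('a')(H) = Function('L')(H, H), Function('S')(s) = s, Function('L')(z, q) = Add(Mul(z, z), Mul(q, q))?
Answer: -15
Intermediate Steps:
Function('L')(z, q) = Add(Pow(q, 2), Pow(z, 2)) (Function('L')(z, q) = Add(Pow(z, 2), Pow(q, 2)) = Add(Pow(q, 2), Pow(z, 2)))
Function('a')(H) = Mul(2, Pow(H, 2)) (Function('a')(H) = Add(Pow(H, 2), Pow(H, 2)) = Mul(2, Pow(H, 2)))
Function('w')(N) = Add(5, Pow(N, 2), Mul(-7, N))
Mul(Function('w')(1), Add(Function('a')(2), Function('S')(7))) = Mul(Add(5, Pow(1, 2), Mul(-7, 1)), Add(Mul(2, Pow(2, 2)), 7)) = Mul(Add(5, 1, -7), Add(Mul(2, 4), 7)) = Mul(-1, Add(8, 7)) = Mul(-1, 15) = -15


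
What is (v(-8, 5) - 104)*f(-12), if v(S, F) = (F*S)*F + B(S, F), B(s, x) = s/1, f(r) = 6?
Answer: -1872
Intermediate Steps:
B(s, x) = s (B(s, x) = s*1 = s)
v(S, F) = S + S*F² (v(S, F) = (F*S)*F + S = S*F² + S = S + S*F²)
(v(-8, 5) - 104)*f(-12) = (-8*(1 + 5²) - 104)*6 = (-8*(1 + 25) - 104)*6 = (-8*26 - 104)*6 = (-208 - 104)*6 = -312*6 = -1872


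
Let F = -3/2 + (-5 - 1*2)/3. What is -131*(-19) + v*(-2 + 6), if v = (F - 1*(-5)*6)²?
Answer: 47050/9 ≈ 5227.8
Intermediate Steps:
F = -23/6 (F = -3*½ + (-5 - 2)*(⅓) = -3/2 - 7*⅓ = -3/2 - 7/3 = -23/6 ≈ -3.8333)
v = 24649/36 (v = (-23/6 - 1*(-5)*6)² = (-23/6 + 5*6)² = (-23/6 + 30)² = (157/6)² = 24649/36 ≈ 684.69)
-131*(-19) + v*(-2 + 6) = -131*(-19) + 24649*(-2 + 6)/36 = 2489 + (24649/36)*4 = 2489 + 24649/9 = 47050/9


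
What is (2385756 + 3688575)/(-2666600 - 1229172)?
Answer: -6074331/3895772 ≈ -1.5592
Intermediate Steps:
(2385756 + 3688575)/(-2666600 - 1229172) = 6074331/(-3895772) = 6074331*(-1/3895772) = -6074331/3895772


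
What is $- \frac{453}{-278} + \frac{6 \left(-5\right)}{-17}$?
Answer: $\frac{16041}{4726} \approx 3.3942$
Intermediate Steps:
$- \frac{453}{-278} + \frac{6 \left(-5\right)}{-17} = \left(-453\right) \left(- \frac{1}{278}\right) - - \frac{30}{17} = \frac{453}{278} + \frac{30}{17} = \frac{16041}{4726}$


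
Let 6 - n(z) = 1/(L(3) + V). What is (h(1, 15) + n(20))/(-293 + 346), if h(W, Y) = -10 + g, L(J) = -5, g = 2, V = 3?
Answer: -3/106 ≈ -0.028302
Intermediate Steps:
h(W, Y) = -8 (h(W, Y) = -10 + 2 = -8)
n(z) = 13/2 (n(z) = 6 - 1/(-5 + 3) = 6 - 1/(-2) = 6 - 1*(-½) = 6 + ½ = 13/2)
(h(1, 15) + n(20))/(-293 + 346) = (-8 + 13/2)/(-293 + 346) = -3/2/53 = -3/2*1/53 = -3/106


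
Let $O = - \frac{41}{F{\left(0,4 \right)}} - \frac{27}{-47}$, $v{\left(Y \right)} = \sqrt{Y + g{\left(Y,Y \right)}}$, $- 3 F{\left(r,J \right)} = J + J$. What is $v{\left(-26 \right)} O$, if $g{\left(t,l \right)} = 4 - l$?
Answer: $\frac{5997}{188} \approx 31.899$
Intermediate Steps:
$F{\left(r,J \right)} = - \frac{2 J}{3}$ ($F{\left(r,J \right)} = - \frac{J + J}{3} = - \frac{2 J}{3}$)
$v{\left(Y \right)} = 2$ ($v{\left(Y \right)} = \sqrt{Y - \left(-4 + Y\right)} = \sqrt{4} = 2$)
$O = \frac{5997}{376}$ ($O = - \frac{41}{\left(- \frac{2}{3}\right) 4} - \frac{27}{-47} = - \frac{41}{- \frac{8}{3}} - - \frac{27}{47} = \left(-41\right) \left(- \frac{3}{8}\right) + \frac{27}{47} = \frac{123}{8} + \frac{27}{47} = \frac{5997}{376} \approx 15.949$)
$v{\left(-26 \right)} O = 2 \cdot \frac{5997}{376} = \frac{5997}{188}$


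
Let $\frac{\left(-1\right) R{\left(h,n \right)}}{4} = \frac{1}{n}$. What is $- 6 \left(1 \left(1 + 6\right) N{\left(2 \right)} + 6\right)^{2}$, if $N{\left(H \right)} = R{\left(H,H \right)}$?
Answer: $-384$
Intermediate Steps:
$R{\left(h,n \right)} = - \frac{4}{n}$
$N{\left(H \right)} = - \frac{4}{H}$
$- 6 \left(1 \left(1 + 6\right) N{\left(2 \right)} + 6\right)^{2} = - 6 \left(1 \left(1 + 6\right) \left(- \frac{4}{2}\right) + 6\right)^{2} = - 6 \left(1 \cdot 7 \left(\left(-4\right) \frac{1}{2}\right) + 6\right)^{2} = - 6 \left(7 \left(-2\right) + 6\right)^{2} = - 6 \left(-14 + 6\right)^{2} = - 6 \left(-8\right)^{2} = \left(-6\right) 64 = -384$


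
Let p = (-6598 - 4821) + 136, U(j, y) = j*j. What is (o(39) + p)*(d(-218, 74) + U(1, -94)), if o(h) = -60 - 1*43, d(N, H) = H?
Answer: -853950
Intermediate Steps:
U(j, y) = j**2
o(h) = -103 (o(h) = -60 - 43 = -103)
p = -11283 (p = -11419 + 136 = -11283)
(o(39) + p)*(d(-218, 74) + U(1, -94)) = (-103 - 11283)*(74 + 1**2) = -11386*(74 + 1) = -11386*75 = -853950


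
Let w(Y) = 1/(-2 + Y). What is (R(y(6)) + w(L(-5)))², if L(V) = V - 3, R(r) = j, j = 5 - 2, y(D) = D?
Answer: 841/100 ≈ 8.4100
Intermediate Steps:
j = 3
R(r) = 3
L(V) = -3 + V
(R(y(6)) + w(L(-5)))² = (3 + 1/(-2 + (-3 - 5)))² = (3 + 1/(-2 - 8))² = (3 + 1/(-10))² = (3 - ⅒)² = (29/10)² = 841/100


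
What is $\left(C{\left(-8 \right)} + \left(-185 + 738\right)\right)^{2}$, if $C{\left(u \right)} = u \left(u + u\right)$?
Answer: $463761$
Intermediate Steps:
$C{\left(u \right)} = 2 u^{2}$ ($C{\left(u \right)} = u 2 u = 2 u^{2}$)
$\left(C{\left(-8 \right)} + \left(-185 + 738\right)\right)^{2} = \left(2 \left(-8\right)^{2} + \left(-185 + 738\right)\right)^{2} = \left(2 \cdot 64 + 553\right)^{2} = \left(128 + 553\right)^{2} = 681^{2} = 463761$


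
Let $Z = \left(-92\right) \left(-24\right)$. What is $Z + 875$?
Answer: $3083$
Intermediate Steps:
$Z = 2208$
$Z + 875 = 2208 + 875 = 3083$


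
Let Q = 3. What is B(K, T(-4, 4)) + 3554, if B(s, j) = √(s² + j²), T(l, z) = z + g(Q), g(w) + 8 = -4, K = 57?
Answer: 3554 + √3313 ≈ 3611.6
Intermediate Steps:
g(w) = -12 (g(w) = -8 - 4 = -12)
T(l, z) = -12 + z (T(l, z) = z - 12 = -12 + z)
B(s, j) = √(j² + s²)
B(K, T(-4, 4)) + 3554 = √((-12 + 4)² + 57²) + 3554 = √((-8)² + 3249) + 3554 = √(64 + 3249) + 3554 = √3313 + 3554 = 3554 + √3313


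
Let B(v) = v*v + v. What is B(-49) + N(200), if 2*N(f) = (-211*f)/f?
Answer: 4493/2 ≈ 2246.5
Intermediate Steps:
B(v) = v + v² (B(v) = v² + v = v + v²)
N(f) = -211/2 (N(f) = ((-211*f)/f)/2 = (½)*(-211) = -211/2)
B(-49) + N(200) = -49*(1 - 49) - 211/2 = -49*(-48) - 211/2 = 2352 - 211/2 = 4493/2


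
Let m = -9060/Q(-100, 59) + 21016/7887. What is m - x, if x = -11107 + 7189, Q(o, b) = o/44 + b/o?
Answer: 175976108018/24836163 ≈ 7085.5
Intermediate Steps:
Q(o, b) = o/44 + b/o (Q(o, b) = o*(1/44) + b/o = o/44 + b/o)
x = -3918
m = 78668021384/24836163 (m = -9060/((1/44)*(-100) + 59/(-100)) + 21016/7887 = -9060/(-25/11 + 59*(-1/100)) + 21016*(1/7887) = -9060/(-25/11 - 59/100) + 21016/7887 = -9060/(-3149/1100) + 21016/7887 = -9060*(-1100/3149) + 21016/7887 = 9966000/3149 + 21016/7887 = 78668021384/24836163 ≈ 3167.5)
m - x = 78668021384/24836163 - 1*(-3918) = 78668021384/24836163 + 3918 = 175976108018/24836163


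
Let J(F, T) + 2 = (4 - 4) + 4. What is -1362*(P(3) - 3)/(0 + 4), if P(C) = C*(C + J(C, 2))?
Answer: -4086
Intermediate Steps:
J(F, T) = 2 (J(F, T) = -2 + ((4 - 4) + 4) = -2 + (0 + 4) = -2 + 4 = 2)
P(C) = C*(2 + C) (P(C) = C*(C + 2) = C*(2 + C))
-1362*(P(3) - 3)/(0 + 4) = -1362*(3*(2 + 3) - 3)/(0 + 4) = -1362*(3*5 - 3)/4 = -1362*(15 - 3)/4 = -16344/4 = -1362*3 = -4086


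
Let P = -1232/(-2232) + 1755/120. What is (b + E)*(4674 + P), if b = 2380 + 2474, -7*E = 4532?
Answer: 154094495689/7812 ≈ 1.9725e+7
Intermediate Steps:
E = -4532/7 (E = -⅐*4532 = -4532/7 ≈ -647.43)
P = 33875/2232 (P = -1232*(-1/2232) + 1755*(1/120) = 154/279 + 117/8 = 33875/2232 ≈ 15.177)
b = 4854
(b + E)*(4674 + P) = (4854 - 4532/7)*(4674 + 33875/2232) = (29446/7)*(10466243/2232) = 154094495689/7812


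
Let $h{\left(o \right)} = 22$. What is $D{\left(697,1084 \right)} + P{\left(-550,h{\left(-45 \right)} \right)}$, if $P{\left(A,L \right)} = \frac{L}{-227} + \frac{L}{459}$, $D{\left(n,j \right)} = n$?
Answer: $\frac{72617417}{104193} \approx 696.95$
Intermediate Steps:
$P{\left(A,L \right)} = - \frac{232 L}{104193}$ ($P{\left(A,L \right)} = L \left(- \frac{1}{227}\right) + L \frac{1}{459} = - \frac{L}{227} + \frac{L}{459} = - \frac{232 L}{104193}$)
$D{\left(697,1084 \right)} + P{\left(-550,h{\left(-45 \right)} \right)} = 697 - \frac{5104}{104193} = \frac{72617417}{104193}$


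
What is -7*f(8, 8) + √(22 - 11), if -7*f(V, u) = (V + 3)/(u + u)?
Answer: 11/16 + √11 ≈ 4.0041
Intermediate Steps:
f(V, u) = -(3 + V)/(14*u) (f(V, u) = -(V + 3)/(7*(u + u)) = -(3 + V)/(7*(2*u)) = -(3 + V)*1/(2*u)/7 = -(3 + V)/(14*u))
-7*f(8, 8) + √(22 - 11) = -(-3 - 1*8)/(2*8) + √(22 - 11) = -(-3 - 8)/(2*8) + √11 = -(-11)/(2*8) + √11 = -7*(-11/112) + √11 = 11/16 + √11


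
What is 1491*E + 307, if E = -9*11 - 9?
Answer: -160721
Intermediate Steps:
E = -108 (E = -99 - 9 = -108)
1491*E + 307 = 1491*(-108) + 307 = -161028 + 307 = -160721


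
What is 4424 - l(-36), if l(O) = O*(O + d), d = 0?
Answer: 3128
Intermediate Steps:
l(O) = O**2 (l(O) = O*(O + 0) = O*O = O**2)
4424 - l(-36) = 4424 - 1*(-36)**2 = 4424 - 1*1296 = 4424 - 1296 = 3128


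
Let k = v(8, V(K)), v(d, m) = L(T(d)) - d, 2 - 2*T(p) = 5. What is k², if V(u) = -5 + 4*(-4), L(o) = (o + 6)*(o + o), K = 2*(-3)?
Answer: 1849/4 ≈ 462.25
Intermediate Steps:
K = -6
T(p) = -3/2 (T(p) = 1 - ½*5 = 1 - 5/2 = -3/2)
L(o) = 2*o*(6 + o) (L(o) = (6 + o)*(2*o) = 2*o*(6 + o))
V(u) = -21 (V(u) = -5 - 16 = -21)
v(d, m) = -27/2 - d (v(d, m) = 2*(-3/2)*(6 - 3/2) - d = 2*(-3/2)*(9/2) - d = -27/2 - d)
k = -43/2 (k = -27/2 - 1*8 = -27/2 - 8 = -43/2 ≈ -21.500)
k² = (-43/2)² = 1849/4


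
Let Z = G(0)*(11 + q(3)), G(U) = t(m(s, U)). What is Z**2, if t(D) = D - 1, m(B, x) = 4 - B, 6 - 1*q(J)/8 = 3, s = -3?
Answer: 44100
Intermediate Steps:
q(J) = 24 (q(J) = 48 - 8*3 = 48 - 24 = 24)
t(D) = -1 + D
G(U) = 6 (G(U) = -1 + (4 - 1*(-3)) = -1 + (4 + 3) = -1 + 7 = 6)
Z = 210 (Z = 6*(11 + 24) = 6*35 = 210)
Z**2 = 210**2 = 44100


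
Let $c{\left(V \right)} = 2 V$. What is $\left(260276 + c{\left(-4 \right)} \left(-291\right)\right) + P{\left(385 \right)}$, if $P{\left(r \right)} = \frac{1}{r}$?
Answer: $\frac{101102541}{385} \approx 2.626 \cdot 10^{5}$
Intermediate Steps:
$\left(260276 + c{\left(-4 \right)} \left(-291\right)\right) + P{\left(385 \right)} = \left(260276 + 2 \left(-4\right) \left(-291\right)\right) + \frac{1}{385} = \left(260276 - -2328\right) + \frac{1}{385} = \left(260276 + 2328\right) + \frac{1}{385} = 262604 + \frac{1}{385} = \frac{101102541}{385}$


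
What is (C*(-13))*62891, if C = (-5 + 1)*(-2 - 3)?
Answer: -16351660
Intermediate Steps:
C = 20 (C = -4*(-5) = 20)
(C*(-13))*62891 = (20*(-13))*62891 = -260*62891 = -16351660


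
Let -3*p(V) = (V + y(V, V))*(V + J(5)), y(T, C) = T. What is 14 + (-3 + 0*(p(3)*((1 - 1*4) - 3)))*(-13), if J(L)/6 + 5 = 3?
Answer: 53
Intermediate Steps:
J(L) = -12 (J(L) = -30 + 6*3 = -30 + 18 = -12)
p(V) = -2*V*(-12 + V)/3 (p(V) = -(V + V)*(V - 12)/3 = -2*V*(-12 + V)/3)
14 + (-3 + 0*(p(3)*((1 - 1*4) - 3)))*(-13) = 14 + (-3 + 0*(((⅔)*3*(12 - 1*3))*((1 - 1*4) - 3)))*(-13) = 14 + (-3 + 0*(((⅔)*3*(12 - 3))*((1 - 4) - 3)))*(-13) = 14 + (-3 + 0*(((⅔)*3*9)*(-3 - 3)))*(-13) = 14 + (-3 + 0*(18*(-6)))*(-13) = 14 + (-3 + 0*(-108))*(-13) = 14 + (-3 + 0)*(-13) = 14 - 3*(-13) = 14 + 39 = 53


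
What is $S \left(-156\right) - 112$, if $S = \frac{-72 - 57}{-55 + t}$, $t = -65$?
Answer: $- \frac{2797}{10} \approx -279.7$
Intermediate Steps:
$S = \frac{43}{40}$ ($S = \frac{-72 - 57}{-55 - 65} = - \frac{129}{-120} = \left(-129\right) \left(- \frac{1}{120}\right) = \frac{43}{40} \approx 1.075$)
$S \left(-156\right) - 112 = \frac{43}{40} \left(-156\right) - 112 = - \frac{1677}{10} - 112 = - \frac{2797}{10}$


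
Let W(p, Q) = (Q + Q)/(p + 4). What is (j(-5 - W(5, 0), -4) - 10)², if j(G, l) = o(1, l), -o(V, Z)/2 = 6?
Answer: 484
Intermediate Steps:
W(p, Q) = 2*Q/(4 + p) (W(p, Q) = (2*Q)/(4 + p) = 2*Q/(4 + p))
o(V, Z) = -12 (o(V, Z) = -2*6 = -12)
j(G, l) = -12
(j(-5 - W(5, 0), -4) - 10)² = (-12 - 10)² = (-22)² = 484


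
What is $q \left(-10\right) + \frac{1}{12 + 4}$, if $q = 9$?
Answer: $- \frac{1439}{16} \approx -89.938$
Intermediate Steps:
$q \left(-10\right) + \frac{1}{12 + 4} = 9 \left(-10\right) + \frac{1}{12 + 4} = -90 + \frac{1}{16} = - \frac{1439}{16}$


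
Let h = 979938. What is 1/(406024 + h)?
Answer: 1/1385962 ≈ 7.2152e-7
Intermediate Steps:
1/(406024 + h) = 1/(406024 + 979938) = 1/1385962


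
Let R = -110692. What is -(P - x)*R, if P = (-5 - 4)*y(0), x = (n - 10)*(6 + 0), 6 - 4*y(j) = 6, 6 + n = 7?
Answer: 5977368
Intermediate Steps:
n = 1 (n = -6 + 7 = 1)
y(j) = 0 (y(j) = 3/2 - ¼*6 = 3/2 - 3/2 = 0)
x = -54 (x = (1 - 10)*(6 + 0) = -9*6 = -54)
P = 0 (P = (-5 - 4)*0 = -9*0 = 0)
-(P - x)*R = -(0 - 1*(-54))*(-110692) = -(0 + 54)*(-110692) = -54*(-110692) = -1*(-5977368) = 5977368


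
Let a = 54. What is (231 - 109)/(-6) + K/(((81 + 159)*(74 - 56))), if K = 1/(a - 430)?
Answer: -33027841/1624320 ≈ -20.333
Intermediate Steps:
K = -1/376 (K = 1/(54 - 430) = 1/(-376) = -1/376 ≈ -0.0026596)
(231 - 109)/(-6) + K/(((81 + 159)*(74 - 56))) = (231 - 109)/(-6) - 1/((74 - 56)*(81 + 159))/376 = 122*(-⅙) - 1/(376*(240*18)) = -61/3 - 1/376/4320 = -61/3 - 1/376*1/4320 = -61/3 - 1/1624320 = -33027841/1624320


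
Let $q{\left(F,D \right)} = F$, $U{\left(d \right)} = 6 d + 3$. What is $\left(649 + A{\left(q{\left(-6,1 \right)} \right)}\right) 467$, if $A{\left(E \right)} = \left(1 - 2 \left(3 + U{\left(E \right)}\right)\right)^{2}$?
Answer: $2040790$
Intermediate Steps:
$U{\left(d \right)} = 3 + 6 d$
$A{\left(E \right)} = \left(-11 - 12 E\right)^{2}$ ($A{\left(E \right)} = \left(1 - 2 \left(3 + \left(3 + 6 E\right)\right)\right)^{2} = \left(1 - 2 \left(6 + 6 E\right)\right)^{2} = \left(1 - \left(12 + 12 E\right)\right)^{2} = \left(-11 - 12 E\right)^{2}$)
$\left(649 + A{\left(q{\left(-6,1 \right)} \right)}\right) 467 = \left(649 + \left(11 + 12 \left(-6\right)\right)^{2}\right) 467 = \left(649 + \left(11 - 72\right)^{2}\right) 467 = \left(649 + \left(-61\right)^{2}\right) 467 = \left(649 + 3721\right) 467 = 4370 \cdot 467 = 2040790$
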